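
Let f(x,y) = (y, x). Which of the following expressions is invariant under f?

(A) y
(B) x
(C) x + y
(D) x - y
C

For f(x,y) = (y, x):
After applying f: x' = y, y' = x. So x' + y' = y + x = x + y.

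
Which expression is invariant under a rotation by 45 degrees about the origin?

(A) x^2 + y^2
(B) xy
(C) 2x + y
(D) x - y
A

A rotation by 45 degrees sends (x, y) to (sqrt(2)x/2 - sqrt(2)y/2, sqrt(2)x/2 + sqrt(2)y/2).
Substitute the transformed coordinates into each option and compare with the original:
(A) x^2 + y^2  ->  (sqrt(2)x/2 - sqrt(2)y/2)^2 + (sqrt(2)x/2 + sqrt(2)y/2)^2 = x^2 + y^2   [equals x^2 + y^2: invariant]
(B) xy  ->  (sqrt(2)x/2 - sqrt(2)y/2)(sqrt(2)x/2 + sqrt(2)y/2) = x^2/2 - y^2/2   [differs from xy: not invariant]
(C) 2x + y  ->  2(sqrt(2)x/2 - sqrt(2)y/2) + (sqrt(2)x/2 + sqrt(2)y/2) = 3sqrt(2)x/2 - sqrt(2)y/2   [differs from 2x + y: not invariant]
(D) x - y  ->  (sqrt(2)x/2 - sqrt(2)y/2) - (sqrt(2)x/2 + sqrt(2)y/2) = -sqrt(2)y   [differs from x - y: not invariant]

Only option (A), x^2 + y^2, is unchanged by the transformation.
Geometrically, x^2 + y^2 is the squared distance from the origin, which every rotation about the origin preserves.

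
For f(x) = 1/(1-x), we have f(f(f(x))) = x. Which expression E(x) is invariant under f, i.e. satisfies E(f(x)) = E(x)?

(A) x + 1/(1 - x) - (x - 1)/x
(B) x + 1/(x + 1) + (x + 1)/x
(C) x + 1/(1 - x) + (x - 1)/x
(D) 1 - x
C

Replace x by f(x) = 1/(1 - x) in each option and simplify. As a quick numerical cross-check, also compare E(4) with E(f(4)) = E(-1/3).

(A) x + 1/(1 - x) - (x - 1)/x  ->  (1/(1 - x)) + 1/(1 - (1/(1 - x))) - ((1/(1 - x)) - 1)/(1/(1 - x)) = (x^2(1 - x) - x + (x - 1)^2)/(x(x - 1)); check: E(4) = 35/12 but E(-1/3) = -43/12.   [not invariant]
(B) x + 1/(x + 1) + (x + 1)/x  ->  (1/(1 - x)) + 1/((1/(1 - x)) + 1) + ((1/(1 - x)) + 1)/(1/(1 - x)) = (-x^3 + 6x^2 - 11x + 7)/(x^2 - 3x + 2); check: E(4) = 109/20 but E(-1/3) = -5/6.   [not invariant]
(C) x + 1/(1 - x) + (x - 1)/x  ->  (1/(1 - x)) + 1/(1 - (1/(1 - x))) + ((1/(1 - x)) - 1)/(1/(1 - x)), which simplifies back to x + 1/(1 - x) + (x - 1)/x; check: E(4) = 53/12, E(-1/3) = 53/12.   [invariant]
(D) 1 - x  ->  1 - (1/(1 - x)) = x/(x - 1); check: E(4) = -3 but E(-1/3) = 4/3.   [not invariant]

Only (C) is unchanged. Indeed f(f(x)) = 1/(1 - 1/(1-x)) = (1-x)/(-x) = (x-1)/x, so E(x) = x + f(x) + f(f(x)) is the sum over the whole 3-cycle; applying f just permutes the three terms cyclically (x -> f(x) -> f(f(x)) -> x), leaving the sum unchanged.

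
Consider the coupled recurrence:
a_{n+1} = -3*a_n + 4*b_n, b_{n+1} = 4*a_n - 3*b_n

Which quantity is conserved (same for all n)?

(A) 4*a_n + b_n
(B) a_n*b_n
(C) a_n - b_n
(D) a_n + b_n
D

Replace a_n by a_{n+1} = -3*a_n + 4*b_n and b_n by b_{n+1} = 4*a_n - 3*b_n in each option and simplify:
(A) 4*a_n + b_n  ->  4*(-3*a_n + 4*b_n) + (4*a_n - 3*b_n) = -8*a_n + 13*b_n   [not conserved]
(B) a_n*b_n  ->  (-3*a_n + 4*b_n)*(4*a_n - 3*b_n) = -12*a_n^2 + 25*a_n*b_n - 12*b_n^2   [not conserved]
(C) a_n - b_n  ->  (-3*a_n + 4*b_n) - (4*a_n - 3*b_n) = -7*a_n + 7*b_n   [not conserved]
(D) a_n + b_n  ->  (-3*a_n + 4*b_n) + (4*a_n - 3*b_n) = a_n + b_n   [conserved]

Only (D) a_n + b_n returns to itself after one step, so it is the conserved quantity.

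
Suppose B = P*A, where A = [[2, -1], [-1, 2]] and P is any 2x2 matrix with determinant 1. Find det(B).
3

By the multiplicative property of determinants, det(B) = det(P*A) = det(P) * det(A) = det(A),
so the determinant is invariant under multiplication by any determinant-1 matrix; we just need det(A).

det(A) = (2)(2) - (-1)(-1) = 4 - 1 = 3

Therefore det(B) = 1 * 3 = 3.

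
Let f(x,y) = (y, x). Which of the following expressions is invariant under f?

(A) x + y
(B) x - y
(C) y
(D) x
A

For f(x,y) = (y, x):
After applying f: x' = y, y' = x. So x' + y' = y + x = x + y.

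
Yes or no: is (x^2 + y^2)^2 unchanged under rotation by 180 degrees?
Yes

Applying rotation by 180 degrees: x' = x*cos(180 degrees) - y*sin(180 degrees) = -x, y' = x*sin(180 degrees) + y*cos(180 degrees) = -y

Substituting into (x^2 + y^2)^2:
((-x)^2 + (-y)^2)^2
= x^4 + 2x^2y^2 + y^4 = (x^2 + y^2)^2

This equals the original expression (x^2 + y^2)^2, so it IS invariant.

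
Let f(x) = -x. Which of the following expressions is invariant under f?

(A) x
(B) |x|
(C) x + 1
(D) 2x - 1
B

For f(x) = -x:
Applying f replaces x by -x. Since |-x| = |x|, the absolute value is unchanged by f, whereas x -> -x, 2x - 1 -> -2x - 1 and x + 1 -> -x + 1 all change.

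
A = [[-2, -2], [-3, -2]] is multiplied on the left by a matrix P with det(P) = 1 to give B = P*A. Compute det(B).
-2

By the multiplicative property of determinants, det(B) = det(P*A) = det(P) * det(A) = det(A),
so the determinant is invariant under multiplication by any determinant-1 matrix; we just need det(A).

det(A) = (-2)(-2) - (-2)(-3) = 4 - 6 = -2

Therefore det(B) = 1 * (-2) = -2.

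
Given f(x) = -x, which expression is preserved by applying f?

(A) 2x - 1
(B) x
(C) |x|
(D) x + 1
C

For f(x) = -x:
Applying f replaces x by -x. Since |-x| = |x|, the absolute value is unchanged by f, whereas x -> -x, 2x - 1 -> -2x - 1 and x + 1 -> -x + 1 all change.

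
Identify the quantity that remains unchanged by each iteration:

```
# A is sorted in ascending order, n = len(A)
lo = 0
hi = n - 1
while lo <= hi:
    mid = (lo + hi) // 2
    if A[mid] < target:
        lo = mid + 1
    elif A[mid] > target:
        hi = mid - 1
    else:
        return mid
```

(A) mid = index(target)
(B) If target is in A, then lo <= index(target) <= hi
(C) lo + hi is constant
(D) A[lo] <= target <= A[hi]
B

A loop invariant must hold before the first iteration and be re-established by every execution of the body.

(B) If target is in A, then lo <= index(target) <= hi: Before the loop [lo, hi] = [0, n-1] covers every index. When A[mid] < target, sortedness puts target strictly to the right of mid, so setting lo = mid + 1 keeps index(target) in [lo, hi]; symmetrically for hi = mid - 1. Hence 'if target is in A then lo <= index(target) <= hi' holds after every iteration, and when lo > hi it proves target is absent.

The other options fail:
(A) mid = index(target): mid is just the current probe; it equals index(target) only on the iteration that returns.
(C) lo + hi is constant: each iteration moves exactly one of lo, hi, so lo + hi changes (e.g. 0 + (n-1) becomes (mid+1) + (n-1)).
(D) A[lo] <= target <= A[hi]: fails when target is not in A (e.g. target < A[0] already violates it before the loop), so it is not maintained in general.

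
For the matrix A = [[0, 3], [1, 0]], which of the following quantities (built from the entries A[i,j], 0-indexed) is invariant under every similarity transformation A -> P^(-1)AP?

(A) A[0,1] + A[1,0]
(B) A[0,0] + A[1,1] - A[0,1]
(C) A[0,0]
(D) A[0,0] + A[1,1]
D

A[0,0] + A[1,1] is the trace of A. By the cyclic property of the trace, tr(P^(-1)AP) = tr(APP^(-1)) = tr(A), so it is the same for every matrix similar to A.

The other combinations are not similarity invariants. For example, take P = [[1, 2], [0, 1]] (det P = 1), so P^(-1) = [[1, -2], [0, 1]] and
B = P^(-1)AP = [[-2, -1], [1, 2]].
Evaluating each option on A and on B:
(A) A[0,1] + A[1,0]: 4 for A, 0 for B -> changes
(B) A[0,0] + A[1,1] - A[0,1]: -3 for A, 1 for B -> changes
(C) A[0,0]: 0 for A, -2 for B -> changes
(D) A[0,0] + A[1,1]: 0 for A, 0 for B -> unchanged

Only (D) A[0,0] + A[1,1] = 0 survives (and it does so for every P, not just this one), so it is the invariant.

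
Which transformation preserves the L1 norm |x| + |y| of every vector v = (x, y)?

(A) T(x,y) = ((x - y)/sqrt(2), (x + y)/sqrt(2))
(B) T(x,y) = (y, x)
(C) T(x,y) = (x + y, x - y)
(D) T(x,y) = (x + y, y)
B

A transformation preserves a norm if ||T(v)|| = ||v|| for every v; a single vector where the norm changes rules an option out.

(A) T(x,y) = ((x - y)/sqrt(2), (x + y)/sqrt(2)): v = (1, 0) has norm |1| + |0| = 1, but T(v) = (sqrt(2)/2, sqrt(2)/2) has norm sqrt(2) -- not preserved.
(B) T(x,y) = (y, x): preserves the norm -- it only permutes the coordinates and/or flips signs, which leaves |x| + |y| unchanged.
(C) T(x,y) = (x + y, x - y): v = (1, 0) has norm |1| + |0| = 1, but T(v) = (1, 1) has norm 2 -- not preserved.
(D) T(x,y) = (x + y, y): v = (0, 1) has norm |0| + |1| = 1, but T(v) = (1, 1) has norm 2 -- not preserved.

Therefore the answer is (B).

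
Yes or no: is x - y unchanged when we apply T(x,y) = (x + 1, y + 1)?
Yes

Substitute T(x,y) = (x + 1, y + 1) into the expression and compare with the original.

Original: x - y
After applying T: (x + 1) - (y + 1) = x - y

This is identical to the original x - y, so the expression is invariant.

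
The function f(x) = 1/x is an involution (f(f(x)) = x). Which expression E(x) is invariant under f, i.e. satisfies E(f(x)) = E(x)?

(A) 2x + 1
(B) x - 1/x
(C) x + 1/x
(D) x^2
C

Replace x by f(x) = 1/x in each option and simplify. As a quick numerical cross-check, also compare E(3) with E(f(3)) = E(1/3).

(A) 2x + 1  ->  2(1/x) + 1 = (x + 2)/x; check: E(3) = 7 but E(1/3) = 5/3.   [not invariant]
(B) x - 1/x  ->  (1/x) - 1/(1/x) = -x + 1/x; check: E(3) = 8/3 but E(1/3) = -8/3.   [not invariant]
(C) x + 1/x  ->  (1/x) + 1/(1/x), which simplifies back to x + 1/x; check: E(3) = 10/3, E(1/3) = 10/3.   [invariant]
(D) x^2  ->  (1/x)^2 = x^(-2); check: E(3) = 9 but E(1/3) = 1/9.   [not invariant]

Only (C) is unchanged. E is symmetric under swapping x with f(x) = 1/x, which is exactly what an involution does.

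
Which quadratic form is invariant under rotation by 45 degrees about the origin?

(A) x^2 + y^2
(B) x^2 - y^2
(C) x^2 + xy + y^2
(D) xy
A

Rotation by 45 degrees sends (x, y) to (sqrt(2)x/2 - sqrt(2)y/2, sqrt(2)x/2 + sqrt(2)y/2).
Substitute the transformed coordinates into each option and compare with the original:
(A) x^2 + y^2  ->  (sqrt(2)x/2 - sqrt(2)y/2)^2 + (sqrt(2)x/2 + sqrt(2)y/2)^2 = x^2 + y^2   [equals x^2 + y^2: invariant]
(B) x^2 - y^2  ->  (sqrt(2)x/2 - sqrt(2)y/2)^2 - (sqrt(2)x/2 + sqrt(2)y/2)^2 = -2xy   [differs from x^2 - y^2: not invariant]
(C) x^2 + xy + y^2  ->  (sqrt(2)x/2 - sqrt(2)y/2)^2 + (sqrt(2)x/2 - sqrt(2)y/2)(sqrt(2)x/2 + sqrt(2)y/2) + (sqrt(2)x/2 + sqrt(2)y/2)^2 = 3x^2/2 + y^2/2   [differs from x^2 + xy + y^2: not invariant]
(D) xy  ->  (sqrt(2)x/2 - sqrt(2)y/2)(sqrt(2)x/2 + sqrt(2)y/2) = x^2/2 - y^2/2   [differs from xy: not invariant]

Only option (A), x^2 + y^2, is unchanged by the transformation.
x^2 + y^2 is the squared distance from the origin, which rotations preserve.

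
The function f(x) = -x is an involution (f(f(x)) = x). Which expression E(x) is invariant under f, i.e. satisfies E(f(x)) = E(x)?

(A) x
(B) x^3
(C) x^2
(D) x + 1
C

Replace x by f(x) = -x in each option and simplify. As a quick numerical cross-check, also compare E(4) with E(f(4)) = E(-4).

(A) x  ->  (-x) = -x; check: E(4) = 4 but E(-4) = -4.   [not invariant]
(B) x^3  ->  (-x)^3 = -x^3; check: E(4) = 64 but E(-4) = -64.   [not invariant]
(C) x^2  ->  (-x)^2, which simplifies back to x^2; check: E(4) = 16, E(-4) = 16.   [invariant]
(D) x + 1  ->  (-x) + 1 = 1 - x; check: E(4) = 5 but E(-4) = -3.   [not invariant]

Only (C) is unchanged. E is symmetric under swapping x with f(x) = -x, which is exactly what an involution does.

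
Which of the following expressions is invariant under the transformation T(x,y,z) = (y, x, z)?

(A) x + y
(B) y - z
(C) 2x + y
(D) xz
A

Apply T(x,y,z) = (y, x, z) to each option, i.e. replace (x, y, z) by the transformed coordinates.
Substitute the transformed coordinates into each option and compare with the original:
(A) x + y  ->  (y) + (x) = x + y   [equals x + y: invariant]
(B) y - z  ->  (x) - (z) = x - z   [differs from y - z: not invariant]
(C) 2x + y  ->  2(y) + (x) = x + 2y   [differs from 2x + y: not invariant]
(D) xz  ->  (y)(z) = yz   [differs from xz: not invariant]

Only option (A), x + y, is unchanged by the transformation.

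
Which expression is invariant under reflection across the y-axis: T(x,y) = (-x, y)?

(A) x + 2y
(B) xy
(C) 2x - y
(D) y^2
D

The map is reflection across the y-axis: T(x,y) = (-x, y).
Substitute the transformed coordinates into each option and compare with the original:
(A) x + 2y  ->  (-x) + 2(y) = -x + 2y   [differs from x + 2y: not invariant]
(B) xy  ->  (-x)(y) = -xy   [differs from xy: not invariant]
(C) 2x - y  ->  2(-x) - (y) = -2x - y   [differs from 2x - y: not invariant]
(D) y^2  ->  (y)^2 = y^2   [equals y^2: invariant]

Only option (D), y^2, is unchanged by the transformation.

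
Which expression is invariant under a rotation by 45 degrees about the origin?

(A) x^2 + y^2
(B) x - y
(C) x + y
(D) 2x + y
A

A rotation by 45 degrees sends (x, y) to (sqrt(2)x/2 - sqrt(2)y/2, sqrt(2)x/2 + sqrt(2)y/2).
Substitute the transformed coordinates into each option and compare with the original:
(A) x^2 + y^2  ->  (sqrt(2)x/2 - sqrt(2)y/2)^2 + (sqrt(2)x/2 + sqrt(2)y/2)^2 = x^2 + y^2   [equals x^2 + y^2: invariant]
(B) x - y  ->  (sqrt(2)x/2 - sqrt(2)y/2) - (sqrt(2)x/2 + sqrt(2)y/2) = -sqrt(2)y   [differs from x - y: not invariant]
(C) x + y  ->  (sqrt(2)x/2 - sqrt(2)y/2) + (sqrt(2)x/2 + sqrt(2)y/2) = sqrt(2)x   [differs from x + y: not invariant]
(D) 2x + y  ->  2(sqrt(2)x/2 - sqrt(2)y/2) + (sqrt(2)x/2 + sqrt(2)y/2) = 3sqrt(2)x/2 - sqrt(2)y/2   [differs from 2x + y: not invariant]

Only option (A), x^2 + y^2, is unchanged by the transformation.
Geometrically, x^2 + y^2 is the squared distance from the origin, which every rotation about the origin preserves.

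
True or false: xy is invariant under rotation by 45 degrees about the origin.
False

Applying rotation by 45 degrees: x' = x*cos(45 degrees) - y*sin(45 degrees) = sqrt(2)x/2 - sqrt(2)y/2, y' = x*sin(45 degrees) + y*cos(45 degrees) = sqrt(2)x/2 + sqrt(2)y/2

Substituting into xy:
(sqrt(2)x/2 - sqrt(2)y/2)(sqrt(2)x/2 + sqrt(2)y/2)
= x^2/2 - y^2/2

This differs from the original expression xy, so it is NOT invariant.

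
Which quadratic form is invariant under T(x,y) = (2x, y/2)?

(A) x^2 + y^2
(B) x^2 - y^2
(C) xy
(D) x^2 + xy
C

T multiplies x by 2 and divides y by 2.
Substitute the transformed coordinates into each option and compare with the original:
(A) x^2 + y^2  ->  (2x)^2 + (y/2)^2 = 4x^2 + y^2/4   [differs from x^2 + y^2: not invariant]
(B) x^2 - y^2  ->  (2x)^2 - (y/2)^2 = 4x^2 - y^2/4   [differs from x^2 - y^2: not invariant]
(C) xy  ->  (2x)(y/2) = xy   [equals xy: invariant]
(D) x^2 + xy  ->  (2x)^2 + (2x)(y/2) = 4x^2 + xy   [differs from x^2 + xy: not invariant]

Only option (C), xy, is unchanged by the transformation.
The factors 2 and 1/2 cancel only in the pure product xy.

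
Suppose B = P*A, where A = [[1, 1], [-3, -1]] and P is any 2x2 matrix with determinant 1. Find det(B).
2

By the multiplicative property of determinants, det(B) = det(P*A) = det(P) * det(A) = det(A),
so the determinant is invariant under multiplication by any determinant-1 matrix; we just need det(A).

det(A) = (1)(-1) - (1)(-3) = -1 - (-3) = 2

Therefore det(B) = 1 * 2 = 2.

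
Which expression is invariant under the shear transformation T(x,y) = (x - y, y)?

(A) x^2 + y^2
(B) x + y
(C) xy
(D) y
D

Under the shear T(x,y) = (x - y, y):
Substitute the transformed coordinates into each option and compare with the original:
(A) x^2 + y^2  ->  (x - y)^2 + (y)^2 = x^2 - 2xy + 2y^2   [differs from x^2 + y^2: not invariant]
(B) x + y  ->  (x - y) + (y) = x   [differs from x + y: not invariant]
(C) xy  ->  (x - y)(y) = xy - y^2   [differs from xy: not invariant]
(D) y  ->  (y) = y   [equals y: invariant]

Only option (D), y, is unchanged by the transformation.
A horizontal shear moves points parallel to the x-axis, so the y-coordinate (and any function of y alone) is unchanged.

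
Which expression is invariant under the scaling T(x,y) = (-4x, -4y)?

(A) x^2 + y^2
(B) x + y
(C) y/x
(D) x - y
C

Under the uniform scaling T(x,y) = (-4x, -4y):
Substitute the transformed coordinates into each option and compare with the original:
(A) x^2 + y^2  ->  (-4x)^2 + (-4y)^2 = 16x^2 + 16y^2   [differs from x^2 + y^2: not invariant]
(B) x + y  ->  (-4x) + (-4y) = -4x - 4y   [differs from x + y: not invariant]
(C) y/x  ->  (-4y)/(-4x) = y/x   [equals y/x: invariant]
(D) x - y  ->  (-4x) - (-4y) = -4x + 4y   [differs from x - y: not invariant]

Only option (C), y/x, is unchanged by the transformation.
The common factor -4 cancels in a ratio of coordinates, while sums, products and sums of squares pick up factors of -4 or 16.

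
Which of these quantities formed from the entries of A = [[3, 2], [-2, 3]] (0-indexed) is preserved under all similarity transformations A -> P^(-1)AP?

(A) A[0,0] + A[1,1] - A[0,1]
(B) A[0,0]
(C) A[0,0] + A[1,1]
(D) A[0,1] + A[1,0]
C

A[0,0] + A[1,1] is the trace of A. By the cyclic property of the trace, tr(P^(-1)AP) = tr(APP^(-1)) = tr(A), so it is the same for every matrix similar to A.

The other combinations are not similarity invariants. For example, take P = [[1, 2], [0, 1]] (det P = 1), so P^(-1) = [[1, -2], [0, 1]] and
B = P^(-1)AP = [[7, 10], [-2, -1]].
Evaluating each option on A and on B:
(A) A[0,0] + A[1,1] - A[0,1]: 4 for A, -4 for B -> changes
(B) A[0,0]: 3 for A, 7 for B -> changes
(C) A[0,0] + A[1,1]: 6 for A, 6 for B -> unchanged
(D) A[0,1] + A[1,0]: 0 for A, 8 for B -> changes

Only (C) A[0,0] + A[1,1] = 6 survives (and it does so for every P, not just this one), so it is the invariant.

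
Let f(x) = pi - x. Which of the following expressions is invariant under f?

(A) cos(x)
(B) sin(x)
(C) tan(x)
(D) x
B

For f(x) = pi - x:
sin(pi - x) = sin(x), so sine is invariant under this transformation.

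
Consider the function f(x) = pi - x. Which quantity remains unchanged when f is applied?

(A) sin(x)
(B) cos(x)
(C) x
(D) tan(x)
A

For f(x) = pi - x:
sin(pi - x) = sin(x), so sine is invariant under this transformation.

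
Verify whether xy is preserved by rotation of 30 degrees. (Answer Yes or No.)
No

Applying rotation by 30 degrees: x' = x*cos(30 degrees) - y*sin(30 degrees) = sqrt(3)x/2 - y/2, y' = x*sin(30 degrees) + y*cos(30 degrees) = x/2 + sqrt(3)y/2

Substituting into xy:
(sqrt(3)x/2 - y/2)(x/2 + sqrt(3)y/2)
= sqrt(3)x^2/4 + xy/2 - sqrt(3)y^2/4

This differs from the original expression xy, so it is NOT invariant.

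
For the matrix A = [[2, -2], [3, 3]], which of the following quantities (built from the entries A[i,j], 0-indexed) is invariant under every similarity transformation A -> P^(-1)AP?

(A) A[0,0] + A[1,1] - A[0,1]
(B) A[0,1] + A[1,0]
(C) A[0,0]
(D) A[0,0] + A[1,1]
D

A[0,0] + A[1,1] is the trace of A. By the cyclic property of the trace, tr(P^(-1)AP) = tr(APP^(-1)) = tr(A), so it is the same for every matrix similar to A.

The other combinations are not similarity invariants. For example, take P = [[1, 2], [0, 1]] (det P = 1), so P^(-1) = [[1, -2], [0, 1]] and
B = P^(-1)AP = [[-4, -16], [3, 9]].
Evaluating each option on A and on B:
(A) A[0,0] + A[1,1] - A[0,1]: 7 for A, 21 for B -> changes
(B) A[0,1] + A[1,0]: 1 for A, -13 for B -> changes
(C) A[0,0]: 2 for A, -4 for B -> changes
(D) A[0,0] + A[1,1]: 5 for A, 5 for B -> unchanged

Only (D) A[0,0] + A[1,1] = 5 survives (and it does so for every P, not just this one), so it is the invariant.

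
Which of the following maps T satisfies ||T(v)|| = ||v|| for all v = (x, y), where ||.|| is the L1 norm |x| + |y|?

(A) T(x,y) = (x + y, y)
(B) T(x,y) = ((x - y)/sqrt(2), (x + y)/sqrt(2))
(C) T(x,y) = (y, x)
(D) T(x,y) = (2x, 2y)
C

A transformation preserves a norm if ||T(v)|| = ||v|| for every v; a single vector where the norm changes rules an option out.

(A) T(x,y) = (x + y, y): v = (0, 1) has norm |0| + |1| = 1, but T(v) = (1, 1) has norm 2 -- not preserved.
(B) T(x,y) = ((x - y)/sqrt(2), (x + y)/sqrt(2)): v = (1, 0) has norm |1| + |0| = 1, but T(v) = (sqrt(2)/2, sqrt(2)/2) has norm sqrt(2) -- not preserved.
(C) T(x,y) = (y, x): preserves the norm -- it only permutes the coordinates and/or flips signs, which leaves |x| + |y| unchanged.
(D) T(x,y) = (2x, 2y): v = (1, 0) has norm |1| + |0| = 1, but T(v) = (2, 0) has norm 2 -- not preserved.

Therefore the answer is (C).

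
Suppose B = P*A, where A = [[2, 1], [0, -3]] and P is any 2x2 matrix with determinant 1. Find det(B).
-6

By the multiplicative property of determinants, det(B) = det(P*A) = det(P) * det(A) = det(A),
so the determinant is invariant under multiplication by any determinant-1 matrix; we just need det(A).

det(A) = (2)(-3) - (1)(0) = -6 - 0 = -6

Therefore det(B) = 1 * (-6) = -6.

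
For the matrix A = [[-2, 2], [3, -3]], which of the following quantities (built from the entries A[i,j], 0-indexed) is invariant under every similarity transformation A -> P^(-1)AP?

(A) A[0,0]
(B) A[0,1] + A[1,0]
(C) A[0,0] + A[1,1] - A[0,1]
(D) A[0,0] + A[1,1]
D

A[0,0] + A[1,1] is the trace of A. By the cyclic property of the trace, tr(P^(-1)AP) = tr(APP^(-1)) = tr(A), so it is the same for every matrix similar to A.

The other combinations are not similarity invariants. For example, take P = [[1, 2], [0, 1]] (det P = 1), so P^(-1) = [[1, -2], [0, 1]] and
B = P^(-1)AP = [[-8, -8], [3, 3]].
Evaluating each option on A and on B:
(A) A[0,0]: -2 for A, -8 for B -> changes
(B) A[0,1] + A[1,0]: 5 for A, -5 for B -> changes
(C) A[0,0] + A[1,1] - A[0,1]: -7 for A, 3 for B -> changes
(D) A[0,0] + A[1,1]: -5 for A, -5 for B -> unchanged

Only (D) A[0,0] + A[1,1] = -5 survives (and it does so for every P, not just this one), so it is the invariant.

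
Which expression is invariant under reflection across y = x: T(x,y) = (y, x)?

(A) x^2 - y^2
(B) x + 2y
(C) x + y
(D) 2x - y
C

The map is reflection across y = x: T(x,y) = (y, x).
Substitute the transformed coordinates into each option and compare with the original:
(A) x^2 - y^2  ->  (y)^2 - (x)^2 = -x^2 + y^2   [differs from x^2 - y^2: not invariant]
(B) x + 2y  ->  (y) + 2(x) = 2x + y   [differs from x + 2y: not invariant]
(C) x + y  ->  (y) + (x) = x + y   [equals x + y: invariant]
(D) 2x - y  ->  2(y) - (x) = -x + 2y   [differs from 2x - y: not invariant]

Only option (C), x + y, is unchanged by the transformation.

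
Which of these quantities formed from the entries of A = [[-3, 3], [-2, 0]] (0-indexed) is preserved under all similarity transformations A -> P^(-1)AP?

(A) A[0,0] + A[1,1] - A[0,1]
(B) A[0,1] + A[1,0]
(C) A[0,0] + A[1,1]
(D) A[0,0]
C

A[0,0] + A[1,1] is the trace of A. By the cyclic property of the trace, tr(P^(-1)AP) = tr(APP^(-1)) = tr(A), so it is the same for every matrix similar to A.

The other combinations are not similarity invariants. For example, take P = [[1, -1], [0, 1]] (det P = 1), so P^(-1) = [[1, 1], [0, 1]] and
B = P^(-1)AP = [[-5, 8], [-2, 2]].
Evaluating each option on A and on B:
(A) A[0,0] + A[1,1] - A[0,1]: -6 for A, -11 for B -> changes
(B) A[0,1] + A[1,0]: 1 for A, 6 for B -> changes
(C) A[0,0] + A[1,1]: -3 for A, -3 for B -> unchanged
(D) A[0,0]: -3 for A, -5 for B -> changes

Only (C) A[0,0] + A[1,1] = -3 survives (and it does so for every P, not just this one), so it is the invariant.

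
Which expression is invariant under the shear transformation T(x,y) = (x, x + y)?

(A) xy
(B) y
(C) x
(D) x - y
C

Under the shear T(x,y) = (x, x + y):
Substitute the transformed coordinates into each option and compare with the original:
(A) xy  ->  (x)(x + y) = x^2 + xy   [differs from xy: not invariant]
(B) y  ->  (x + y) = x + y   [differs from y: not invariant]
(C) x  ->  (x) = x   [equals x: invariant]
(D) x - y  ->  (x) - (x + y) = -y   [differs from x - y: not invariant]

Only option (C), x, is unchanged by the transformation.
A vertical shear moves points parallel to the y-axis, so the x-coordinate (and any function of x alone) is unchanged.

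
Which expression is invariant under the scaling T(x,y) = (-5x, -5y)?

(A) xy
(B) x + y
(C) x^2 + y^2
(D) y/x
D

Under the uniform scaling T(x,y) = (-5x, -5y):
Substitute the transformed coordinates into each option and compare with the original:
(A) xy  ->  (-5x)(-5y) = 25xy   [differs from xy: not invariant]
(B) x + y  ->  (-5x) + (-5y) = -5x - 5y   [differs from x + y: not invariant]
(C) x^2 + y^2  ->  (-5x)^2 + (-5y)^2 = 25x^2 + 25y^2   [differs from x^2 + y^2: not invariant]
(D) y/x  ->  (-5y)/(-5x) = y/x   [equals y/x: invariant]

Only option (D), y/x, is unchanged by the transformation.
The common factor -5 cancels in a ratio of coordinates, while sums, products and sums of squares pick up factors of -5 or 25.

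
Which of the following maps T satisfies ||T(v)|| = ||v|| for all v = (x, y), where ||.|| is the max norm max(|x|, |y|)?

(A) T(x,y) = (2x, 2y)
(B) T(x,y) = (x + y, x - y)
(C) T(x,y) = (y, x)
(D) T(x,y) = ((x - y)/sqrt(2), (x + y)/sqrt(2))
C

A transformation preserves a norm if ||T(v)|| = ||v|| for every v; a single vector where the norm changes rules an option out.

(A) T(x,y) = (2x, 2y): v = (1, 0) has norm max(|1|, |0|) = 1, but T(v) = (2, 0) has norm 2 -- not preserved.
(B) T(x,y) = (x + y, x - y): v = (1, 1) has norm max(|1|, |1|) = 1, but T(v) = (2, 0) has norm 2 -- not preserved.
(C) T(x,y) = (y, x): preserves the norm -- it only permutes the coordinates and/or flips signs, which leaves max(|x|, |y|) unchanged.
(D) T(x,y) = ((x - y)/sqrt(2), (x + y)/sqrt(2)): v = (1, 0) has norm max(|1|, |0|) = 1, but T(v) = (sqrt(2)/2, sqrt(2)/2) has norm sqrt(2)/2 -- not preserved.

Therefore the answer is (C).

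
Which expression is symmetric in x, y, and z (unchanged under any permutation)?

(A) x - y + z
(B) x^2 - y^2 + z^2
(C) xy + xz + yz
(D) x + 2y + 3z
C

A symmetric expression is unchanged when the variables are permuted; here the transformation to test is the swap (x, y) -> (y, x).
A symmetric expression must survive every permutation; the single swap x <-> y already eliminates the distractors, and the keyed expression is also unchanged by x <-> z and y <-> z (each variable enters it in exactly the same way).
Substitute the transformed coordinates into each option and compare with the original:
(A) x - y + z  ->  (y) - (x) + z = -x + y + z   [differs from x - y + z: not invariant]
(B) x^2 - y^2 + z^2  ->  (y)^2 - (x)^2 + z^2 = -x^2 + y^2 + z^2   [differs from x^2 - y^2 + z^2: not invariant]
(C) xy + xz + yz  ->  (y)(x) + (y)z + (x)z = xy + xz + yz   [equals xy + xz + yz: invariant]
(D) x + 2y + 3z  ->  (y) + 2(x) + 3z = 2x + y + 3z   [differs from x + 2y + 3z: not invariant]

Only option (C), xy + xz + yz, is unchanged by the transformation.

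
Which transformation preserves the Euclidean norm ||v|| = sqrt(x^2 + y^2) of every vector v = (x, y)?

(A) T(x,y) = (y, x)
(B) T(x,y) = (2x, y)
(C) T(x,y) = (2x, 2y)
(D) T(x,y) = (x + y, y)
A

A transformation preserves a norm if ||T(v)|| = ||v|| for every v; a single vector where the norm changes rules an option out.

(A) T(x,y) = (y, x): preserves the norm -- it is an orthogonal map (a rotation/reflection), and (y)^2 + (x)^2 simplifies to x^2 + y^2.
(B) T(x,y) = (2x, y): v = (1, 0) has norm sqrt((1)^2 + (0)^2) = 1, but T(v) = (2, 0) has norm 2 -- not preserved.
(C) T(x,y) = (2x, 2y): v = (1, 0) has norm sqrt((1)^2 + (0)^2) = 1, but T(v) = (2, 0) has norm 2 -- not preserved.
(D) T(x,y) = (x + y, y): v = (0, 1) has norm sqrt((0)^2 + (1)^2) = 1, but T(v) = (1, 1) has norm sqrt(2) -- not preserved.

Therefore the answer is (A).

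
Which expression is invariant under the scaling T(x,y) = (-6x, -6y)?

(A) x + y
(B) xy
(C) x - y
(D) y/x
D

Under the uniform scaling T(x,y) = (-6x, -6y):
Substitute the transformed coordinates into each option and compare with the original:
(A) x + y  ->  (-6x) + (-6y) = -6x - 6y   [differs from x + y: not invariant]
(B) xy  ->  (-6x)(-6y) = 36xy   [differs from xy: not invariant]
(C) x - y  ->  (-6x) - (-6y) = -6x + 6y   [differs from x - y: not invariant]
(D) y/x  ->  (-6y)/(-6x) = y/x   [equals y/x: invariant]

Only option (D), y/x, is unchanged by the transformation.
The common factor -6 cancels in a ratio of coordinates, while sums, products and sums of squares pick up factors of -6 or 36.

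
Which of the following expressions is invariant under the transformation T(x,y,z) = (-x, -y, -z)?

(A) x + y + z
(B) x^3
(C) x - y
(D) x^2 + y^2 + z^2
D

Apply T(x,y,z) = (-x, -y, -z) to each option, i.e. replace (x, y, z) by the transformed coordinates.
Substitute the transformed coordinates into each option and compare with the original:
(A) x + y + z  ->  (-x) + (-y) + (-z) = -x - y - z   [differs from x + y + z: not invariant]
(B) x^3  ->  (-x)^3 = -x^3   [differs from x^3: not invariant]
(C) x - y  ->  (-x) - (-y) = -x + y   [differs from x - y: not invariant]
(D) x^2 + y^2 + z^2  ->  (-x)^2 + (-y)^2 + (-z)^2 = x^2 + y^2 + z^2   [equals x^2 + y^2 + z^2: invariant]

Only option (D), x^2 + y^2 + z^2, is unchanged by the transformation.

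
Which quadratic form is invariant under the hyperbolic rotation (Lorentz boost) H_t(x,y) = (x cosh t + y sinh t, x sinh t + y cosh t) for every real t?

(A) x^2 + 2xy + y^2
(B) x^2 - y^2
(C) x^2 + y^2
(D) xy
B

Write x' = x cosh t + y sinh t, y' = x sinh t + y cosh t and substitute into each option:
(A) x^2 + 2xy + y^2: (x' + y')^2 with x' + y' = (x + y)(cosh t + sinh t) = (x + y)e^t, so it becomes (x + y)^2 e^(2t)   [not invariant for t != 0]
(B) x^2 - y^2: (x cosh t + y sinh t)^2 - (x sinh t + y cosh t)^2 = x^2(cosh^2 t - sinh^2 t) + 2xy(cosh t sinh t - sinh t cosh t) + y^2(sinh^2 t - cosh^2 t) = x^2 - y^2   [invariant, using cosh^2 t - sinh^2 t = 1]
(C) x^2 + y^2: (x cosh t + y sinh t)^2 + (x sinh t + y cosh t)^2 = (x^2 + y^2)(cosh^2 t + sinh^2 t) + 4xy sinh t cosh t = (x^2 + y^2) cosh 2t + 2xy sinh 2t   [not invariant for t != 0]
(D) xy: (x cosh t + y sinh t)(x sinh t + y cosh t) = xy(cosh^2 t + sinh^2 t) + (x^2 + y^2) sinh t cosh t = xy cosh 2t + (x^2 + y^2)(sinh 2t)/2   [not invariant for t != 0]

Only (B) x^2 - y^2 is unchanged; it is the Minkowski form preserved by Lorentz boosts, just as x^2 + y^2 is preserved by ordinary rotations.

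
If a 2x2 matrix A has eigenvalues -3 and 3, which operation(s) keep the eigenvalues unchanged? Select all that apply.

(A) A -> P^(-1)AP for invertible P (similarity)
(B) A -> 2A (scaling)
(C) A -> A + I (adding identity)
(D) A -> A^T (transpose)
A and D

Eigenvalues are preserved by:
1. Similarity transformations: A -> P^(-1)AP (same characteristic polynomial)
2. Transpose: A^T has the same eigenvalues as A

Eigenvalues are NOT preserved by:
- Adding identity: eigenvalues become -3+1, 3+1
- Scaling: eigenvalues become -6, 6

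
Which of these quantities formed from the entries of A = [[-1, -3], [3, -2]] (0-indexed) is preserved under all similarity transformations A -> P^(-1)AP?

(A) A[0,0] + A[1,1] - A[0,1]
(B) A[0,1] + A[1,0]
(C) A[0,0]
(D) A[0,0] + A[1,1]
D

A[0,0] + A[1,1] is the trace of A. By the cyclic property of the trace, tr(P^(-1)AP) = tr(APP^(-1)) = tr(A), so it is the same for every matrix similar to A.

The other combinations are not similarity invariants. For example, take P = [[2, 1], [1, 1]] (det P = 1), so P^(-1) = [[1, -1], [-1, 2]] and
B = P^(-1)AP = [[-9, -5], [13, 6]].
Evaluating each option on A and on B:
(A) A[0,0] + A[1,1] - A[0,1]: 0 for A, 2 for B -> changes
(B) A[0,1] + A[1,0]: 0 for A, 8 for B -> changes
(C) A[0,0]: -1 for A, -9 for B -> changes
(D) A[0,0] + A[1,1]: -3 for A, -3 for B -> unchanged

Only (D) A[0,0] + A[1,1] = -3 survives (and it does so for every P, not just this one), so it is the invariant.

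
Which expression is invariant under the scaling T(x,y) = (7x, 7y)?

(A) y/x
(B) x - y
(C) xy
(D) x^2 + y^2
A

Under the uniform scaling T(x,y) = (7x, 7y):
Substitute the transformed coordinates into each option and compare with the original:
(A) y/x  ->  (7y)/(7x) = y/x   [equals y/x: invariant]
(B) x - y  ->  (7x) - (7y) = 7x - 7y   [differs from x - y: not invariant]
(C) xy  ->  (7x)(7y) = 49xy   [differs from xy: not invariant]
(D) x^2 + y^2  ->  (7x)^2 + (7y)^2 = 49x^2 + 49y^2   [differs from x^2 + y^2: not invariant]

Only option (A), y/x, is unchanged by the transformation.
The common factor 7 cancels in a ratio of coordinates, while sums, products and sums of squares pick up factors of 7 or 49.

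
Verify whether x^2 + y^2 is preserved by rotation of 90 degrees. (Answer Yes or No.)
Yes

Applying rotation by 90 degrees: x' = x*cos(90 degrees) - y*sin(90 degrees) = -y, y' = x*sin(90 degrees) + y*cos(90 degrees) = x

Substituting into x^2 + y^2:
(-y)^2 + (x)^2
= x^2 + y^2

This equals the original expression x^2 + y^2, so it IS invariant.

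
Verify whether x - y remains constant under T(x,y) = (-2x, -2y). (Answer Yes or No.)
No

Substitute T(x,y) = (-2x, -2y) into the expression and compare with the original.

Original: x - y
After applying T: (-2x) - (-2y) = -2x + 2y

This differs from the original x - y (difference: -3x + 3y), so the expression is NOT invariant.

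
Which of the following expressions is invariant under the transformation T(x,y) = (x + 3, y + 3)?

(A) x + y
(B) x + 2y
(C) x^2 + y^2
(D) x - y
D

An expression E(x,y) is invariant under T if E(T(x,y)) = E(x,y). Here T(x,y) = (x + 3, y + 3).
Substitute the transformed coordinates into each option and compare with the original:
(A) x + y  ->  (x + 3) + (y + 3) = x + y + 6   [differs from x + y: not invariant]
(B) x + 2y  ->  (x + 3) + 2(y + 3) = x + 2y + 9   [differs from x + 2y: not invariant]
(C) x^2 + y^2  ->  (x + 3)^2 + (y + 3)^2 = x^2 + 6x + y^2 + 6y + 18   [differs from x^2 + y^2: not invariant]
(D) x - y  ->  (x + 3) - (y + 3) = x - y   [equals x - y: invariant]

Only option (D), x - y, is unchanged by the transformation.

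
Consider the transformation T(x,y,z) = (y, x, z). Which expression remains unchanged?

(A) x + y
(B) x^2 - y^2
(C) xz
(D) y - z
A

Apply T(x,y,z) = (y, x, z) to each option, i.e. replace (x, y, z) by the transformed coordinates.
Substitute the transformed coordinates into each option and compare with the original:
(A) x + y  ->  (y) + (x) = x + y   [equals x + y: invariant]
(B) x^2 - y^2  ->  (y)^2 - (x)^2 = -x^2 + y^2   [differs from x^2 - y^2: not invariant]
(C) xz  ->  (y)(z) = yz   [differs from xz: not invariant]
(D) y - z  ->  (x) - (z) = x - z   [differs from y - z: not invariant]

Only option (A), x + y, is unchanged by the transformation.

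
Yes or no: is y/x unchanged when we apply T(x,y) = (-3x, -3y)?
Yes

Substitute T(x,y) = (-3x, -3y) into the expression and compare with the original.

Original: y/x
After applying T: (-3y)/(-3x) = y/x

This is identical to the original y/x, so the expression is invariant.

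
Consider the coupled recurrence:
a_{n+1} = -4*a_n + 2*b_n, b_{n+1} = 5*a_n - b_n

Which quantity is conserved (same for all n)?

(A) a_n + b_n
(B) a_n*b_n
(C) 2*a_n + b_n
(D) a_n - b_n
A

Replace a_n by a_{n+1} = -4*a_n + 2*b_n and b_n by b_{n+1} = 5*a_n - b_n in each option and simplify:
(A) a_n + b_n  ->  (-4*a_n + 2*b_n) + (5*a_n - b_n) = a_n + b_n   [conserved]
(B) a_n*b_n  ->  (-4*a_n + 2*b_n)*(5*a_n - b_n) = -20*a_n^2 + 14*a_n*b_n - 2*b_n^2   [not conserved]
(C) 2*a_n + b_n  ->  2*(-4*a_n + 2*b_n) + (5*a_n - b_n) = -3*a_n + 3*b_n   [not conserved]
(D) a_n - b_n  ->  (-4*a_n + 2*b_n) - (5*a_n - b_n) = -9*a_n + 3*b_n   [not conserved]

Only (A) a_n + b_n returns to itself after one step, so it is the conserved quantity.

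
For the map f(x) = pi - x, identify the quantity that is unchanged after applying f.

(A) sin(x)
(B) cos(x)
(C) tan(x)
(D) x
A

For f(x) = pi - x:
sin(pi - x) = sin(x), so sine is invariant under this transformation.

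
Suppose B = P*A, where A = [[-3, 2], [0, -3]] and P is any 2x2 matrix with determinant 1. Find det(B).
9

By the multiplicative property of determinants, det(B) = det(P*A) = det(P) * det(A) = det(A),
so the determinant is invariant under multiplication by any determinant-1 matrix; we just need det(A).

det(A) = (-3)(-3) - (2)(0) = 9 - 0 = 9

Therefore det(B) = 1 * 9 = 9.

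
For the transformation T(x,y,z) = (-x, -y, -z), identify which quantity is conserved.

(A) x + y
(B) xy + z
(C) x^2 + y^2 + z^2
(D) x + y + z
C

Apply T(x,y,z) = (-x, -y, -z) to each option, i.e. replace (x, y, z) by the transformed coordinates.
Substitute the transformed coordinates into each option and compare with the original:
(A) x + y  ->  (-x) + (-y) = -x - y   [differs from x + y: not invariant]
(B) xy + z  ->  (-x)(-y) + (-z) = xy - z   [differs from xy + z: not invariant]
(C) x^2 + y^2 + z^2  ->  (-x)^2 + (-y)^2 + (-z)^2 = x^2 + y^2 + z^2   [equals x^2 + y^2 + z^2: invariant]
(D) x + y + z  ->  (-x) + (-y) + (-z) = -x - y - z   [differs from x + y + z: not invariant]

Only option (C), x^2 + y^2 + z^2, is unchanged by the transformation.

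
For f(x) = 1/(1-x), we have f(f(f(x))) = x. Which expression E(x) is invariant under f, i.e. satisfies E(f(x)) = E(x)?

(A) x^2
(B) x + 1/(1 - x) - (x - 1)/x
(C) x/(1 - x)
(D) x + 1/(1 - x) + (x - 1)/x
D

Replace x by f(x) = 1/(1 - x) in each option and simplify. As a quick numerical cross-check, also compare E(5) with E(f(5)) = E(-1/4).

(A) x^2  ->  (1/(1 - x))^2 = (x - 1)^(-2); check: E(5) = 25 but E(-1/4) = 1/16.   [not invariant]
(B) x + 1/(1 - x) - (x - 1)/x  ->  (1/(1 - x)) + 1/(1 - (1/(1 - x))) - ((1/(1 - x)) - 1)/(1/(1 - x)) = (x^2(1 - x) - x + (x - 1)^2)/(x(x - 1)); check: E(5) = 79/20 but E(-1/4) = -89/20.   [not invariant]
(C) x/(1 - x)  ->  (1/(1 - x))/(1 - (1/(1 - x))) = -1/x; check: E(5) = -5/4 but E(-1/4) = -1/5.   [not invariant]
(D) x + 1/(1 - x) + (x - 1)/x  ->  (1/(1 - x)) + 1/(1 - (1/(1 - x))) + ((1/(1 - x)) - 1)/(1/(1 - x)), which simplifies back to x + 1/(1 - x) + (x - 1)/x; check: E(5) = 111/20, E(-1/4) = 111/20.   [invariant]

Only (D) is unchanged. Indeed f(f(x)) = 1/(1 - 1/(1-x)) = (1-x)/(-x) = (x-1)/x, so E(x) = x + f(x) + f(f(x)) is the sum over the whole 3-cycle; applying f just permutes the three terms cyclically (x -> f(x) -> f(f(x)) -> x), leaving the sum unchanged.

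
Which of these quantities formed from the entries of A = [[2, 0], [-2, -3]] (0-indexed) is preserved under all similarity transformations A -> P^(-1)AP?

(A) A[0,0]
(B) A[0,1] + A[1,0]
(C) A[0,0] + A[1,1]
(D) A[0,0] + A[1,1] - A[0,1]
C

A[0,0] + A[1,1] is the trace of A. By the cyclic property of the trace, tr(P^(-1)AP) = tr(APP^(-1)) = tr(A), so it is the same for every matrix similar to A.

The other combinations are not similarity invariants. For example, take P = [[1, 2], [0, 1]] (det P = 1), so P^(-1) = [[1, -2], [0, 1]] and
B = P^(-1)AP = [[6, 18], [-2, -7]].
Evaluating each option on A and on B:
(A) A[0,0]: 2 for A, 6 for B -> changes
(B) A[0,1] + A[1,0]: -2 for A, 16 for B -> changes
(C) A[0,0] + A[1,1]: -1 for A, -1 for B -> unchanged
(D) A[0,0] + A[1,1] - A[0,1]: -1 for A, -19 for B -> changes

Only (C) A[0,0] + A[1,1] = -1 survives (and it does so for every P, not just this one), so it is the invariant.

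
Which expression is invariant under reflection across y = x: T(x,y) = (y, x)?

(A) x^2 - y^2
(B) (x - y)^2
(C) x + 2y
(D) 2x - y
B

The map is reflection across y = x: T(x,y) = (y, x).
Substitute the transformed coordinates into each option and compare with the original:
(A) x^2 - y^2  ->  (y)^2 - (x)^2 = -x^2 + y^2   [differs from x^2 - y^2: not invariant]
(B) (x - y)^2  ->  ((y) - (x))^2 = x^2 - 2xy + y^2   [equals (x - y)^2: invariant]
(C) x + 2y  ->  (y) + 2(x) = 2x + y   [differs from x + 2y: not invariant]
(D) 2x - y  ->  2(y) - (x) = -x + 2y   [differs from 2x - y: not invariant]

Only option (B), (x - y)^2, is unchanged by the transformation.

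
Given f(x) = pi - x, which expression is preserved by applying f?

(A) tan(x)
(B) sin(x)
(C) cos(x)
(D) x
B

For f(x) = pi - x:
sin(pi - x) = sin(x), so sine is invariant under this transformation.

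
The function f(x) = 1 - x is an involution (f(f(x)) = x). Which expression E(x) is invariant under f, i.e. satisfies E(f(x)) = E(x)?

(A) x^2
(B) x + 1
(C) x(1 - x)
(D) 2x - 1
C

Replace x by f(x) = 1 - x in each option and simplify. As a quick numerical cross-check, also compare E(4) with E(f(4)) = E(-3).

(A) x^2  ->  (1 - x)^2 = (x - 1)^2; check: E(4) = 16 but E(-3) = 9.   [not invariant]
(B) x + 1  ->  (1 - x) + 1 = 2 - x; check: E(4) = 5 but E(-3) = -2.   [not invariant]
(C) x(1 - x)  ->  (1 - x)(1 - (1 - x)), which simplifies back to x(1 - x); check: E(4) = -12, E(-3) = -12.   [invariant]
(D) 2x - 1  ->  2(1 - x) - 1 = 1 - 2x; check: E(4) = 7 but E(-3) = -7.   [not invariant]

Only (C) is unchanged. E is symmetric under swapping x with f(x) = 1 - x, which is exactly what an involution does.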